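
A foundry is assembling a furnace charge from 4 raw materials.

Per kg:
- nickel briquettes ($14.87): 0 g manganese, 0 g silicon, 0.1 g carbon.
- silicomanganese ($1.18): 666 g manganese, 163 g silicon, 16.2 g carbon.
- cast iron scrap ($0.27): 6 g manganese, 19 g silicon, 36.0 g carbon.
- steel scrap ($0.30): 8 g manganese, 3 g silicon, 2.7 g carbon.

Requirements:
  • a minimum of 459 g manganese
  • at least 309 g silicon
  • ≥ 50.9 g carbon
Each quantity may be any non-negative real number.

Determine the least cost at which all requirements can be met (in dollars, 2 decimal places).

$2.32

Let x1 = kg of nickel briquettes, x2 = kg of silicomanganese, x3 = kg of cast iron scrap, x4 = kg of steel scrap.
Minimise 14.87x1 + 1.18x2 + 0.27x3 + 0.3x4 subject to:
  666x2 + 6x3 + 8x4 ≥ 459   (manganese)
  163x2 + 19x3 + 3x4 ≥ 309   (silicon)
  0.1x1 + 16.2x2 + 36x3 + 2.7x4 ≥ 50.9   (carbon)
  x1, x2, x3, x4 ≥ 0.
At the optimum only silicomanganese, cast iron scrap are positive (nickel briquettes, steel scrap = 0). The silicon and carbon requirements are met with equality.
That vertex is x2 = 1.827, x3 = 0.5919.
Objective = 1.18·1.827 + 0.27·0.5919 = 2.3157.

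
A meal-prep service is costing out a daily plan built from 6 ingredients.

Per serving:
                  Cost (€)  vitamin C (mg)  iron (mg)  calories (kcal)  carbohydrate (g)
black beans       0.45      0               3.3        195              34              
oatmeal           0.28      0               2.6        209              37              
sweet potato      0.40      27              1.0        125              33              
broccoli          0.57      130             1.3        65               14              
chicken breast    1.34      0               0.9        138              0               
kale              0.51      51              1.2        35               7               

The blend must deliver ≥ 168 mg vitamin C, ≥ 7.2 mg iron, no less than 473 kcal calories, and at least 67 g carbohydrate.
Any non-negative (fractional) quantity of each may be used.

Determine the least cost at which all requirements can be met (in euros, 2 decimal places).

€1.33

This is a linear program. Let x1 = servings of black beans, x2 = servings of oatmeal, x3 = servings of sweet potato, x4 = servings of broccoli, x5 = servings of chicken breast, x6 = servings of kale.
min 0.45x1 + 0.28x2 + 0.4x3 + 0.57x4 + 1.34x5 + 0.51x6 subject to:
  27x3 + 130x4 + 51x6 ≥ 168   (vitamin C)
  3.3x1 + 2.6x2 + 1x3 + 1.3x4 + 0.9x5 + 1.2x6 ≥ 7.2   (iron)
  195x1 + 209x2 + 125x3 + 65x4 + 138x5 + 35x6 ≥ 473   (calories)
  34x1 + 37x2 + 33x3 + 14x4 + 7x6 ≥ 67   (carbohydrate)
  x1, x2, x3, x4, x5, x6 ≥ 0.
The optimal basis is {oatmeal, broccoli}; black beans, sweet potato, chicken breast, kale drop out. The vitamin C and iron requirements are met with equality.
That vertex is x2 = 2.123, x4 = 1.292.
Hence cost = 0.28·2.123 + 0.57·1.292 = €1.3309.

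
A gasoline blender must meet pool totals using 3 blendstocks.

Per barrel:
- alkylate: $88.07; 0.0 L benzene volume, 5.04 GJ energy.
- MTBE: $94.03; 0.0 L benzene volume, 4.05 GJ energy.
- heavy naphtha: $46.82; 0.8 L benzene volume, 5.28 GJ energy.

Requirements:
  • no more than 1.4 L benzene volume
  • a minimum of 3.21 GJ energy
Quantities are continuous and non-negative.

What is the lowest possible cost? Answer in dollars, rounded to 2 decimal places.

Let x1 = barrels of alkylate, x2 = barrels of MTBE, x3 = barrels of heavy naphtha.
Minimise 88.07x1 + 94.03x2 + 46.82x3 s.t.:
  0.8x3 ≤ 1.4   (benzene volume)
  5.04x1 + 4.05x2 + 5.28x3 ≥ 3.21   (energy)
  x1, x2, x3 ≥ 0.
The cheapest feasible vertex uses only heavy naphtha; alkylate, MTBE are not used. Binding constraint: energy.
Optimal quantities: heavy naphtha = 0.60795 barrels.
Objective = 46.82·0.60795 = 28.4642.

$28.46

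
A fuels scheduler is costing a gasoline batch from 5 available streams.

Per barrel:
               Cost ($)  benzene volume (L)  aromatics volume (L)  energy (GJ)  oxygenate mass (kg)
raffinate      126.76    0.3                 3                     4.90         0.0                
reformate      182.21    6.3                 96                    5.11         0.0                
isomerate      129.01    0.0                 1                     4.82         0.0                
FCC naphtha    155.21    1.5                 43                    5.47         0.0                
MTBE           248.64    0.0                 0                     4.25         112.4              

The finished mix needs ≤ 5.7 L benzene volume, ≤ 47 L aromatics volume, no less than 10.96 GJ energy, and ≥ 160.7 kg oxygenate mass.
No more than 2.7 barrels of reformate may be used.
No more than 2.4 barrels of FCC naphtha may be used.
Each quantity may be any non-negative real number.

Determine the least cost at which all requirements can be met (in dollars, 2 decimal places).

Treat it as an LP. Let x1 = barrels of raffinate, x2 = barrels of reformate, x3 = barrels of isomerate, x4 = barrels of FCC naphtha, x5 = barrels of MTBE.
Minimise 126.76x1 + 182.21x2 + 129.01x3 + 155.21x4 + 248.64x5 subject to:
  0.3x1 + 6.3x2 + 1.5x4 ≤ 5.7   (benzene volume)
  3x1 + 96x2 + 1x3 + 43x4 ≤ 47   (aromatics volume)
  4.9x1 + 5.11x2 + 4.82x3 + 5.47x4 + 4.25x5 ≥ 10.96   (energy)
  112.4x5 ≥ 160.7   (oxygenate mass)
  x2 ≤ 2.7
  x4 ≤ 2.4
  x1, x2, x3, x4, x5 ≥ 0.
The optimal basis is {raffinate, MTBE}; reformate, isomerate, FCC naphtha drop out. Binding constraints: energy and oxygenate mass.
Solving gives x1 = 0.99668, x5 = 1.4297.
Objective = 126.76·0.99668 + 248.64·1.4297 = 481.8198.

$481.82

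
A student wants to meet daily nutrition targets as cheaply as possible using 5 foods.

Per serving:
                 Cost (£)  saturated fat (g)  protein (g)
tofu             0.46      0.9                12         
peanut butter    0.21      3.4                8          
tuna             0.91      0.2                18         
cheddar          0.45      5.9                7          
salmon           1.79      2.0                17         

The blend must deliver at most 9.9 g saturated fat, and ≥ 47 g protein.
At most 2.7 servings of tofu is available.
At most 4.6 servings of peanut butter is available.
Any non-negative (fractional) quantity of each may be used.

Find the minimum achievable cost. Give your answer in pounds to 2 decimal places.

£1.58

This is a linear program. Let x1 = servings of tofu, x2 = servings of peanut butter, x3 = servings of tuna, x4 = servings of cheddar, x5 = servings of salmon.
min 0.46x1 + 0.21x2 + 0.91x3 + 0.45x4 + 1.79x5 with:
  0.9x1 + 3.4x2 + 0.2x3 + 5.9x4 + 2x5 ≤ 9.9   (saturated fat)
  12x1 + 8x2 + 18x3 + 7x4 + 17x5 ≥ 47   (protein)
  x1 ≤ 2.7
  x2 ≤ 4.6
  x1, x2, x3, x4, x5 ≥ 0.
The cheapest feasible vertex uses only tofu, peanut butter; tuna, cheddar, salmon are not used. The saturated fat and protein requirements are met with equality.
Solving gives x1 = 2.399, x2 = 2.277.
Hence cost = 0.46·2.399 + 0.21·2.277 = £1.5817.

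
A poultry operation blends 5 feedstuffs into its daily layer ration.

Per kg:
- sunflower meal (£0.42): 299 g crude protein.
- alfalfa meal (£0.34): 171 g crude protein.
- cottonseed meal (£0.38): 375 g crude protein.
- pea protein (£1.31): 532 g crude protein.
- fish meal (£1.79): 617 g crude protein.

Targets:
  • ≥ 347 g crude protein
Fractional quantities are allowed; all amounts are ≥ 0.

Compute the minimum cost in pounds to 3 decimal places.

Treat it as an LP. Let x1 = kg of sunflower meal, x2 = kg of alfalfa meal, x3 = kg of cottonseed meal, x4 = kg of pea protein, x5 = kg of fish meal.
min 0.42x1 + 0.34x2 + 0.38x3 + 1.31x4 + 1.79x5 subject to:
  299x1 + 171x2 + 375x3 + 532x4 + 617x5 ≥ 347   (crude protein)
  x1, x2, x3, x4, x5 ≥ 0.
The cheapest feasible vertex uses only cottonseed meal; sunflower meal, alfalfa meal, pea protein, fish meal are not used. There the crude protein constraint is tight.
Optimal quantities: cottonseed meal = 0.9253 kg.
Cost = 0.38·0.9253 = 0.35161.

£0.352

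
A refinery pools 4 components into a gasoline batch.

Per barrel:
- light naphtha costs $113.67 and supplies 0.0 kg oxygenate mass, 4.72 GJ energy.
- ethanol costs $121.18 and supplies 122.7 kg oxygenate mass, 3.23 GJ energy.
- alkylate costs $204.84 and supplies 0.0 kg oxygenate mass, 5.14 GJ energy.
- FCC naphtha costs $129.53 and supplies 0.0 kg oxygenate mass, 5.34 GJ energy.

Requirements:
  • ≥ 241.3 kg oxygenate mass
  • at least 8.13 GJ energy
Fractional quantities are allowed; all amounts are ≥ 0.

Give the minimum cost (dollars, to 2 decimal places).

Set it up as a linear program. Let x1 = barrels of light naphtha, x2 = barrels of ethanol, x3 = barrels of alkylate, x4 = barrels of FCC naphtha.
Minimize 113.67x1 + 121.18x2 + 204.84x3 + 129.53x4 s.t.:
  122.7x2 ≥ 241.3   (oxygenate mass)
  4.72x1 + 3.23x2 + 5.14x3 + 5.34x4 ≥ 8.13   (energy)
  x1, x2, x3, x4 ≥ 0.
At the optimum only light naphtha, ethanol are positive (alkylate, FCC naphtha = 0). The oxygenate mass and energy requirements are met with equality.
So light naphtha = 0.37668 barrels, ethanol = 1.9666 barrels.
Objective = 113.67·0.37668 + 121.18·1.9666 = 281.1298.

$281.13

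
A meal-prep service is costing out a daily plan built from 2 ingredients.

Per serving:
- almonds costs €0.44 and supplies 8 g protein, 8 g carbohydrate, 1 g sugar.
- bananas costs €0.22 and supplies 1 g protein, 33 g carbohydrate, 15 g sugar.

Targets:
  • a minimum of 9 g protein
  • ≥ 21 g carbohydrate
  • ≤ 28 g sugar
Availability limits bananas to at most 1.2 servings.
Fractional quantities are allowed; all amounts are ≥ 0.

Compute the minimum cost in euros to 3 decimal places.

This is a linear program. Let x1 = servings of almonds, x2 = servings of bananas.
min 0.44x1 + 0.22x2 subject to:
  8x1 + 1x2 ≥ 9   (protein)
  8x1 + 33x2 ≥ 21   (carbohydrate)
  1x1 + 15x2 ≤ 28   (sugar)
  x2 ≤ 1.2
  x1, x2 ≥ 0.
Both inputs are positive at the optimum. Binding constraints: protein and carbohydrate.
Solving gives x1 = 1.078, x2 = 0.375.
Cost = 0.44·1.078 + 0.22·0.375 = 0.55682.

€0.557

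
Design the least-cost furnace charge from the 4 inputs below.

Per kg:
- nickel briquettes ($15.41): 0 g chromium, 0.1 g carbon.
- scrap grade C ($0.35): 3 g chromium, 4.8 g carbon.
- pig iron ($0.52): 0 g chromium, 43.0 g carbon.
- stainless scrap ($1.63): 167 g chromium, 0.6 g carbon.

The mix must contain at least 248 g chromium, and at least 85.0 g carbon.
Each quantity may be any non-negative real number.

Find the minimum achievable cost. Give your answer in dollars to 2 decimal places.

Set it up as a linear program. Let x1 = kg of nickel briquettes, x2 = kg of scrap grade C, x3 = kg of pig iron, x4 = kg of stainless scrap.
Minimize 15.41x1 + 0.35x2 + 0.52x3 + 1.63x4 with:
  3x2 + 167x4 ≥ 248   (chromium)
  0.1x1 + 4.8x2 + 43x3 + 0.6x4 ≥ 85   (carbon)
  x1, x2, x3, x4 ≥ 0.
The minimum-cost mix takes nothing from nickel briquettes, scrap grade C — only pig iron, stainless scrap. There the chromium and carbon constraints are tight.
Optimal quantities: pig iron = 1.956 kg, stainless scrap = 1.485 kg.
Hence cost = 0.52·1.956 + 1.63·1.485 = $3.4377.

$3.44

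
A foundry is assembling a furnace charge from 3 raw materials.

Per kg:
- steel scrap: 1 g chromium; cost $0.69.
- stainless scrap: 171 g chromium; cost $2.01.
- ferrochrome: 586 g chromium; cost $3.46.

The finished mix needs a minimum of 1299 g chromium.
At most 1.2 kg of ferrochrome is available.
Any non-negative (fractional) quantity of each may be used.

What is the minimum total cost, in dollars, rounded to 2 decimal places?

$11.16

Let x1 = kg of steel scrap, x2 = kg of stainless scrap, x3 = kg of ferrochrome.
Minimise 0.69x1 + 2.01x2 + 3.46x3 subject to:
  1x1 + 171x2 + 586x3 ≥ 1299   (chromium)
  x3 ≤ 1.2
  x1, x2, x3 ≥ 0.
The optimal basis is {stainless scrap, ferrochrome}; steel scrap drops out. The chromium and the ferrochrome cap requirements are met with equality.
So stainless scrap = 3.4842 kg, ferrochrome = 1.2 kg.
Total cost: 2.01·3.4842 + 3.46·1.2 = 11.1552.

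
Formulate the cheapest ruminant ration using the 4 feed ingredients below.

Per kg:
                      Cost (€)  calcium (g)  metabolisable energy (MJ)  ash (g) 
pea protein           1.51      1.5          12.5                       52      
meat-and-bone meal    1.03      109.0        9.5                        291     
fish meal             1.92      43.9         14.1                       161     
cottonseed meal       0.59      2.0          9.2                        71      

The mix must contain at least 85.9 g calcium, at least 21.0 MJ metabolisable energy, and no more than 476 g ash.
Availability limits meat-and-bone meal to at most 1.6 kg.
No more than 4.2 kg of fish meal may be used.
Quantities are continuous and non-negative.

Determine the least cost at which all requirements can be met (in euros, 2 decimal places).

This is a linear program. Let x1 = kg of pea protein, x2 = kg of meat-and-bone meal, x3 = kg of fish meal, x4 = kg of cottonseed meal.
Minimize 1.51x1 + 1.03x2 + 1.92x3 + 0.59x4 with:
  1.5x1 + 109x2 + 43.9x3 + 2x4 ≥ 85.9   (calcium)
  12.5x1 + 9.5x2 + 14.1x3 + 9.2x4 ≥ 21   (metabolisable energy)
  52x1 + 291x2 + 161x3 + 71x4 ≤ 476   (ash)
  x2 ≤ 1.6
  x3 ≤ 4.2
  x1, x2, x3, x4 ≥ 0.
The cheapest feasible vertex uses only meat-and-bone meal, cottonseed meal; pea protein, fish meal are not used. The calcium and metabolisable energy requirements are met with equality.
So meat-and-bone meal = 0.7606 kg, cottonseed meal = 1.497 kg.
Cost = 1.03·0.7606 + 0.59·1.497 = 1.6666.

€1.67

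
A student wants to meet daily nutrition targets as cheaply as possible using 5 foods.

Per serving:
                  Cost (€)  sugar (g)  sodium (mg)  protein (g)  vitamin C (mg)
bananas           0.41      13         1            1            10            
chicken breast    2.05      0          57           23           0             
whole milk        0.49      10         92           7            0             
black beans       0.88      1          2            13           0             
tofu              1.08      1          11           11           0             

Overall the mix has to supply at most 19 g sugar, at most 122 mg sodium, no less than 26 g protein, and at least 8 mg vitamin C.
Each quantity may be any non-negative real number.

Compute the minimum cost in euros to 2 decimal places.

€2.03

Let x1 = servings of bananas, x2 = servings of chicken breast, x3 = servings of whole milk, x4 = servings of black beans, x5 = servings of tofu.
Minimise 0.41x1 + 2.05x2 + 0.49x3 + 0.88x4 + 1.08x5 s.t.:
  13x1 + 10x3 + 1x4 + 1x5 ≤ 19   (sugar)
  1x1 + 57x2 + 92x3 + 2x4 + 11x5 ≤ 122   (sodium)
  1x1 + 23x2 + 7x3 + 13x4 + 11x5 ≥ 26   (protein)
  10x1 ≥ 8   (vitamin C)
  x1, x2, x3, x4, x5 ≥ 0.
At the optimum only bananas, black beans are positive (chicken breast, whole milk, tofu = 0). There the protein and vitamin C constraints are tight.
So bananas = 0.8 servings, black beans = 1.938 servings.
Total cost: 0.41·0.8 + 0.88·1.938 = 2.0334.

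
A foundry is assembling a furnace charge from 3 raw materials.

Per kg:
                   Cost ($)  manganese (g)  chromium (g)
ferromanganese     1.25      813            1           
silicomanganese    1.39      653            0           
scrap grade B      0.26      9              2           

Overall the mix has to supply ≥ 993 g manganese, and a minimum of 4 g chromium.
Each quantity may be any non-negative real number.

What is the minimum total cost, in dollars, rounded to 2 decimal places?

Let x1 = kg of ferromanganese, x2 = kg of silicomanganese, x3 = kg of scrap grade B.
Minimise 1.25x1 + 1.39x2 + 0.26x3 with:
  813x1 + 653x2 + 9x3 ≥ 993   (manganese)
  1x1 + 2x3 ≥ 4   (chromium)
  x1, x2, x3 ≥ 0.
The minimum-cost mix takes nothing from silicomanganese — only ferromanganese, scrap grade B. There the manganese and chromium constraints are tight.
That vertex is x1 = 1.206, x3 = 1.397.
Hence cost = 1.25·1.206 + 0.26·1.397 = $1.8707.

$1.87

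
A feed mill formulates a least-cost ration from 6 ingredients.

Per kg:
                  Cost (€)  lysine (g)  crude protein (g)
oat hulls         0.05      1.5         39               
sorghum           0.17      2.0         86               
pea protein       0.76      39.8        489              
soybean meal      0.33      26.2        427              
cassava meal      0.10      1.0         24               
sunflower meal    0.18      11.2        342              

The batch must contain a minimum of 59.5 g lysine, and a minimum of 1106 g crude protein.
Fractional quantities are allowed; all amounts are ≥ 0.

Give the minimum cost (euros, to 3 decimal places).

Let x1 = kg of oat hulls, x2 = kg of sorghum, x3 = kg of pea protein, x4 = kg of soybean meal, x5 = kg of cassava meal, x6 = kg of sunflower meal.
min 0.05x1 + 0.17x2 + 0.76x3 + 0.33x4 + 0.1x5 + 0.18x6 s.t.:
  1.5x1 + 2x2 + 39.8x3 + 26.2x4 + 1x5 + 11.2x6 ≥ 59.5   (lysine)
  39x1 + 86x2 + 489x3 + 427x4 + 24x5 + 342x6 ≥ 1106   (crude protein)
  x1, x2, x3, x4, x5, x6 ≥ 0.
The cheapest feasible vertex uses only soybean meal, sunflower meal; oat hulls, sorghum, pea protein, cassava meal are not used. There the lysine and crude protein constraints are tight.
That vertex is x4 = 1.906, x6 = 0.8546.
Hence cost = 0.33·1.906 + 0.18·0.8546 = €0.78281.

€0.783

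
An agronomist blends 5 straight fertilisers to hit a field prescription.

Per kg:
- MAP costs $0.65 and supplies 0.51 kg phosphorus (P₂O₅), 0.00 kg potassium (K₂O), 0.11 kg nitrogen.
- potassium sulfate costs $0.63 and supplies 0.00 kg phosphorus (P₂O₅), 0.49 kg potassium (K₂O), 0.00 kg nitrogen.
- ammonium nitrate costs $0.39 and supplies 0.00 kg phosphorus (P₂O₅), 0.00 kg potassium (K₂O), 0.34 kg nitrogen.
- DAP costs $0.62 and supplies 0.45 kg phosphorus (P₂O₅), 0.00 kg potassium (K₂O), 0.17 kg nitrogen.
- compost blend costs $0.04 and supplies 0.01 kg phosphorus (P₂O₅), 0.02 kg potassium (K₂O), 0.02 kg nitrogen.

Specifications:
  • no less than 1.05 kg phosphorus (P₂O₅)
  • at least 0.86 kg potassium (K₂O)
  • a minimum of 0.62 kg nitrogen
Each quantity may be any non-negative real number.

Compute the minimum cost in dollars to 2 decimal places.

Set it up as a linear program. Let x1 = kg of MAP, x2 = kg of potassium sulfate, x3 = kg of ammonium nitrate, x4 = kg of DAP, x5 = kg of compost blend.
Minimise 0.65x1 + 0.63x2 + 0.39x3 + 0.62x4 + 0.04x5 subject to:
  0.51x1 + 0.45x4 + 0.01x5 ≥ 1.05   (phosphorus (P₂O₅))
  0.49x2 + 0.02x5 ≥ 0.86   (potassium (K₂O))
  0.11x1 + 0.34x3 + 0.17x4 + 0.02x5 ≥ 0.62   (nitrogen)
  x1, x2, x3, x4, x5 ≥ 0.
At the optimum only MAP, potassium sulfate, compost blend are positive (ammonium nitrate, DAP = 0). Binding constraints: phosphorus (P₂O₅), potassium (K₂O), nitrogen.
That vertex is x1 = 1.626, x2 = 0.8549, x5 = 22.05.
Cost = 0.65·1.626 + 0.63·0.8549 + 0.04·22.05 = 2.4775.

$2.48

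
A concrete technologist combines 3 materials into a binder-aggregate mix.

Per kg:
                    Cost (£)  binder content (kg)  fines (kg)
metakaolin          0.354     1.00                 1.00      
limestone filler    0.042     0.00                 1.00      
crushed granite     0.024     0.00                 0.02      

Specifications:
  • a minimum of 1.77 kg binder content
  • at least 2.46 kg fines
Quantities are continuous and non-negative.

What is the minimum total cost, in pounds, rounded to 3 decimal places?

Let x1 = kg of metakaolin, x2 = kg of limestone filler, x3 = kg of crushed granite.
Minimise 0.354x1 + 0.042x2 + 0.024x3 subject to:
  1x1 ≥ 1.77   (binder content)
  1x1 + 1x2 + 0.02x3 ≥ 2.46   (fines)
  x1, x2, x3 ≥ 0.
The minimum-cost mix takes nothing from crushed granite — only metakaolin, limestone filler. Binding constraints: binder content and fines.
Solving gives x1 = 1.77, x2 = 0.69.
Hence cost = 0.354·1.77 + 0.042·0.69 = £0.65556.

£0.656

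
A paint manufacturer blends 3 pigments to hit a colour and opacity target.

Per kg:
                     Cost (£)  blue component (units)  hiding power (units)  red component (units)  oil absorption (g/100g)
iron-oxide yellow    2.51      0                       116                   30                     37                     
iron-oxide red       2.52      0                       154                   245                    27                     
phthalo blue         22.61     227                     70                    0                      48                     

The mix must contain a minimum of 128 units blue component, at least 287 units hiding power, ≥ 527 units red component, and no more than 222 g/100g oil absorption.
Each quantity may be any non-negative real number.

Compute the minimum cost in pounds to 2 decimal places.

£18.17

Let x1 = kg of iron-oxide yellow, x2 = kg of iron-oxide red, x3 = kg of phthalo blue.
min 2.51x1 + 2.52x2 + 22.61x3 with:
  227x3 ≥ 128   (blue component)
  116x1 + 154x2 + 70x3 ≥ 287   (hiding power)
  30x1 + 245x2 ≥ 527   (red component)
  37x1 + 27x2 + 48x3 ≤ 222   (oil absorption)
  x1, x2, x3 ≥ 0.
At the optimum only iron-oxide red, phthalo blue are positive (iron-oxide yellow = 0). Binding constraints: blue component and red component.
So iron-oxide red = 2.151 kg, phthalo blue = 0.5639 kg.
Hence cost = 2.52·2.151 + 22.61·0.5639 = £18.1703.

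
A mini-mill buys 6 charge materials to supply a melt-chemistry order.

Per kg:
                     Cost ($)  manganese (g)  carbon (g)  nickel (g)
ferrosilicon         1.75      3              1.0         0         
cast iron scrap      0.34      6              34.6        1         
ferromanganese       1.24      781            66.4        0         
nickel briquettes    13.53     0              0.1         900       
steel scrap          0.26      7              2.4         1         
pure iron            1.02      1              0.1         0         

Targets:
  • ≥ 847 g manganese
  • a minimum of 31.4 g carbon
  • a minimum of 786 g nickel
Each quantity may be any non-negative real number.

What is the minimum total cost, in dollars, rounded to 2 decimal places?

$13.16

Treat it as an LP. Let x1 = kg of ferrosilicon, x2 = kg of cast iron scrap, x3 = kg of ferromanganese, x4 = kg of nickel briquettes, x5 = kg of steel scrap, x6 = kg of pure iron.
Minimize 1.75x1 + 0.34x2 + 1.24x3 + 13.53x4 + 0.26x5 + 1.02x6 subject to:
  3x1 + 6x2 + 781x3 + 7x5 + 1x6 ≥ 847   (manganese)
  1x1 + 34.6x2 + 66.4x3 + 0.1x4 + 2.4x5 + 0.1x6 ≥ 31.4   (carbon)
  1x2 + 900x4 + 1x5 ≥ 786   (nickel)
  x1, x2, x3, x4, x5, x6 ≥ 0.
The minimum-cost mix takes nothing from ferrosilicon, cast iron scrap, steel scrap, pure iron — only ferromanganese, nickel briquettes. The manganese and nickel requirements are met with equality.
So ferromanganese = 1.085 kg, nickel briquettes = 0.8733 kg.
Objective = 1.24·1.085 + 13.53·0.8733 = 13.1611.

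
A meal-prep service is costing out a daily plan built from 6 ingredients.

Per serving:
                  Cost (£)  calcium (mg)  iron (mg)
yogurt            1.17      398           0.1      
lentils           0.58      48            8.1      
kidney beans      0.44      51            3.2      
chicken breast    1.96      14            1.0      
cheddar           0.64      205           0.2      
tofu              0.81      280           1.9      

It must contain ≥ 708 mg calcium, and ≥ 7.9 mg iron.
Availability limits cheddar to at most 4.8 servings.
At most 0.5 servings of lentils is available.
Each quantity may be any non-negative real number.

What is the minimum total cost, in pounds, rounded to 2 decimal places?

£2.22

Treat it as an LP. Let x1 = servings of yogurt, x2 = servings of lentils, x3 = servings of kidney beans, x4 = servings of chicken breast, x5 = servings of cheddar, x6 = servings of tofu.
Minimise 1.17x1 + 0.58x2 + 0.44x3 + 1.96x4 + 0.64x5 + 0.81x6 s.t.:
  398x1 + 48x2 + 51x3 + 14x4 + 205x5 + 280x6 ≥ 708   (calcium)
  0.1x1 + 8.1x2 + 3.2x3 + 1x4 + 0.2x5 + 1.9x6 ≥ 7.9   (iron)
  x5 ≤ 4.8
  x2 ≤ 0.5
  x1, x2, x3, x4, x5, x6 ≥ 0.
The optimal basis is {lentils, tofu}; yogurt, kidney beans, chicken breast, cheddar drop out. There the calcium and iron constraints are tight.
Optimal quantities: lentils = 0.3982 servings, tofu = 2.46 servings.
Total cost: 0.58·0.3982 + 0.81·2.46 = 2.2236.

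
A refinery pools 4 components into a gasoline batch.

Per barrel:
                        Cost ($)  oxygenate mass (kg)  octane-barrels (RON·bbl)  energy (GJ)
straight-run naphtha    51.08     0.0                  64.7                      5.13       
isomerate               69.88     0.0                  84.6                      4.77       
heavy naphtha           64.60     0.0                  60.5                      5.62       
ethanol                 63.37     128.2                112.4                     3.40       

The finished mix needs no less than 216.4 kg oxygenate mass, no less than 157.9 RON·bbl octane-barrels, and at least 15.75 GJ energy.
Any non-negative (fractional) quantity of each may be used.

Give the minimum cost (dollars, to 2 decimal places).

$206.65

Let x1 = barrels of straight-run naphtha, x2 = barrels of isomerate, x3 = barrels of heavy naphtha, x4 = barrels of ethanol.
Minimise 51.08x1 + 69.88x2 + 64.6x3 + 63.37x4 with:
  128.2x4 ≥ 216.4   (oxygenate mass)
  64.7x1 + 84.6x2 + 60.5x3 + 112.4x4 ≥ 157.9   (octane-barrels)
  5.13x1 + 4.77x2 + 5.62x3 + 3.4x4 ≥ 15.75   (energy)
  x1, x2, x3, x4 ≥ 0.
At the optimum only straight-run naphtha, ethanol are positive (isomerate, heavy naphtha = 0). Binding constraints: oxygenate mass and energy.
So straight-run naphtha = 1.9514 barrels, ethanol = 1.688 barrels.
Hence cost = 51.08·1.9514 + 63.37·1.688 = $206.6461.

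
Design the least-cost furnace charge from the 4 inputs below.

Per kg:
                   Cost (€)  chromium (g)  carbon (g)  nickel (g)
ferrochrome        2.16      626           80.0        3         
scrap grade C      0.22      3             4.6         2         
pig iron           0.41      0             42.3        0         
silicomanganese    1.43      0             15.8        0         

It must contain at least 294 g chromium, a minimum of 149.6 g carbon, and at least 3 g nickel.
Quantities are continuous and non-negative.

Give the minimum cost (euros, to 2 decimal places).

€2.24

Let x1 = kg of ferrochrome, x2 = kg of scrap grade C, x3 = kg of pig iron, x4 = kg of silicomanganese.
Minimise 2.16x1 + 0.22x2 + 0.41x3 + 1.43x4 s.t.:
  626x1 + 3x2 ≥ 294   (chromium)
  80x1 + 4.6x2 + 42.3x3 + 15.8x4 ≥ 149.6   (carbon)
  3x1 + 2x2 ≥ 3   (nickel)
  x1, x2, x3, x4 ≥ 0.
The minimum-cost mix takes nothing from silicomanganese — only ferrochrome, scrap grade C, pig iron. The chromium, carbon, nickel requirements are met with equality.
So ferrochrome = 0.4658 kg, scrap grade C = 0.8013 kg, pig iron = 2.569 kg.
Hence cost = 2.16·0.4658 + 0.22·0.8013 + 0.41·2.569 = €2.2357.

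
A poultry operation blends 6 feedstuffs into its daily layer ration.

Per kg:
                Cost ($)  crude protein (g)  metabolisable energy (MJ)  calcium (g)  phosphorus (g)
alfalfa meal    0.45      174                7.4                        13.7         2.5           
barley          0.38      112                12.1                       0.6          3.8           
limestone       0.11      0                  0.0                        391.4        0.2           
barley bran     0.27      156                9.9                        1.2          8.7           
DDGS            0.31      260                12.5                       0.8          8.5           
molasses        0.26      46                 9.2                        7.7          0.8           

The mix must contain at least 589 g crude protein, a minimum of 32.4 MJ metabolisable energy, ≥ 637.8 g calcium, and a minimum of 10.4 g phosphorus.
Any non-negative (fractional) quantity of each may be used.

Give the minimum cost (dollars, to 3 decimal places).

$0.982

Treat it as an LP. Let x1 = kg of alfalfa meal, x2 = kg of barley, x3 = kg of limestone, x4 = kg of barley bran, x5 = kg of DDGS, x6 = kg of molasses.
min 0.45x1 + 0.38x2 + 0.11x3 + 0.27x4 + 0.31x5 + 0.26x6 s.t.:
  174x1 + 112x2 + 156x4 + 260x5 + 46x6 ≥ 589   (crude protein)
  7.4x1 + 12.1x2 + 9.9x4 + 12.5x5 + 9.2x6 ≥ 32.4   (metabolisable energy)
  13.7x1 + 0.6x2 + 391.4x3 + 1.2x4 + 0.8x5 + 7.7x6 ≥ 637.8   (calcium)
  2.5x1 + 3.8x2 + 0.2x3 + 8.7x4 + 8.5x5 + 0.8x6 ≥ 10.4   (phosphorus)
  x1, x2, x3, x4, x5, x6 ≥ 0.
The cheapest feasible vertex uses only limestone, DDGS; alfalfa meal, barley, barley bran, molasses are not used. There the metabolisable energy and calcium constraints are tight.
Solving gives x3 = 1.624, x5 = 2.592.
Cost = 0.11·1.624 + 0.31·2.592 = 0.98216.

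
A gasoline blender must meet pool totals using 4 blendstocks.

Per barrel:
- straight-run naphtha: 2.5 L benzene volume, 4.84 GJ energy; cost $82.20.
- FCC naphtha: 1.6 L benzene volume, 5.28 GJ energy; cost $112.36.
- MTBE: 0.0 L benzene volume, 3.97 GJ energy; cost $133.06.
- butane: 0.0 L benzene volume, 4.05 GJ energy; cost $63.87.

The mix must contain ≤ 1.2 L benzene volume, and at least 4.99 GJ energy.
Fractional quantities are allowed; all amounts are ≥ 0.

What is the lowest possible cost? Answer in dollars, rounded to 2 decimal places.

$78.69

Set it up as a linear program. Let x1 = barrels of straight-run naphtha, x2 = barrels of FCC naphtha, x3 = barrels of MTBE, x4 = barrels of butane.
Minimize 82.2x1 + 112.36x2 + 133.06x3 + 63.87x4 subject to:
  2.5x1 + 1.6x2 ≤ 1.2   (benzene volume)
  4.84x1 + 5.28x2 + 3.97x3 + 4.05x4 ≥ 4.99   (energy)
  x1, x2, x3, x4 ≥ 0.
The optimal basis is {butane}; straight-run naphtha, FCC naphtha, MTBE drop out. The energy requirement is met with equality.
So butane = 1.232 barrels.
Hence cost = 63.87·1.232 = $78.6878.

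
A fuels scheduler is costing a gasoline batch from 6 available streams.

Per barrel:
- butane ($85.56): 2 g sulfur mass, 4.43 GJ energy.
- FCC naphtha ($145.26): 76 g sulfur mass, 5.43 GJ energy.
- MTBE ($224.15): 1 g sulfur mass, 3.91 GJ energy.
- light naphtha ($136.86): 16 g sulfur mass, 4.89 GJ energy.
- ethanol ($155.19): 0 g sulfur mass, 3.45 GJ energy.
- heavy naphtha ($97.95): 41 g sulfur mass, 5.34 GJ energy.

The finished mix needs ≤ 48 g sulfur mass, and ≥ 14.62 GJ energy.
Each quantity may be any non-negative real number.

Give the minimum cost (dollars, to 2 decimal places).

$276.80

Let x1 = barrels of butane, x2 = barrels of FCC naphtha, x3 = barrels of MTBE, x4 = barrels of light naphtha, x5 = barrels of ethanol, x6 = barrels of heavy naphtha.
Minimize 85.56x1 + 145.26x2 + 224.15x3 + 136.86x4 + 155.19x5 + 97.95x6 with:
  2x1 + 76x2 + 1x3 + 16x4 + 41x6 ≤ 48   (sulfur mass)
  4.43x1 + 5.43x2 + 3.91x3 + 4.89x4 + 3.45x5 + 5.34x6 ≥ 14.62   (energy)
  x1, x2, x3, x4, x5, x6 ≥ 0.
The optimal basis is {butane, heavy naphtha}; FCC naphtha, MTBE, light naphtha, ethanol drop out. Binding constraints: sulfur mass and energy.
That vertex is x1 = 2.007, x6 = 1.0728.
Cost = 85.56·2.007 + 97.95·1.0728 = 276.7997.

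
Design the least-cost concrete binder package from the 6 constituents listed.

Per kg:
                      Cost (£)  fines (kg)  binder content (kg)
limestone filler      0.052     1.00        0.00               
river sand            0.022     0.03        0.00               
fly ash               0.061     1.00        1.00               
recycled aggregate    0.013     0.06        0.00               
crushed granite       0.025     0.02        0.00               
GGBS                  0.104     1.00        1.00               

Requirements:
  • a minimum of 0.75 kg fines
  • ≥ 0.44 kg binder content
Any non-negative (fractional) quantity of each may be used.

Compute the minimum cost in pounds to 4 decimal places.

Let x1 = kg of limestone filler, x2 = kg of river sand, x3 = kg of fly ash, x4 = kg of recycled aggregate, x5 = kg of crushed granite, x6 = kg of GGBS.
min 0.052x1 + 0.022x2 + 0.061x3 + 0.013x4 + 0.025x5 + 0.104x6 with:
  1x1 + 0.03x2 + 1x3 + 0.06x4 + 0.02x5 + 1x6 ≥ 0.75   (fines)
  1x3 + 1x6 ≥ 0.44   (binder content)
  x1, x2, x3, x4, x5, x6 ≥ 0.
The optimal basis is {limestone filler, fly ash}; river sand, recycled aggregate, crushed granite, GGBS drop out. There the fines and binder content constraints are tight.
So limestone filler = 0.31 kg, fly ash = 0.44 kg.
Objective = 0.052·0.31 + 0.061·0.44 = 0.042960.

£0.0430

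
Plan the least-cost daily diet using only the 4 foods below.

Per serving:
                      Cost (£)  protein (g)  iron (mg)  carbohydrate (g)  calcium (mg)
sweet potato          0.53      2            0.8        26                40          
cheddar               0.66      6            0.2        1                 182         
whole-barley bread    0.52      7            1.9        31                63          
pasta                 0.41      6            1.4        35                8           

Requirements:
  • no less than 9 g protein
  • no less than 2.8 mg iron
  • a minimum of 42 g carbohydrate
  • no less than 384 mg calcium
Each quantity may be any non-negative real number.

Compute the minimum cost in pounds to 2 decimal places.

£1.77

Let x1 = servings of sweet potato, x2 = servings of cheddar, x3 = servings of whole-barley bread, x4 = servings of pasta.
Minimize 0.53x1 + 0.66x2 + 0.52x3 + 0.41x4 subject to:
  2x1 + 6x2 + 7x3 + 6x4 ≥ 9   (protein)
  0.8x1 + 0.2x2 + 1.9x3 + 1.4x4 ≥ 2.8   (iron)
  26x1 + 1x2 + 31x3 + 35x4 ≥ 42   (carbohydrate)
  40x1 + 182x2 + 63x3 + 8x4 ≥ 384   (calcium)
  x1, x2, x3, x4 ≥ 0.
At the optimum only cheddar, whole-barley bread are positive (sweet potato, pasta = 0). There the carbohydrate and calcium constraints are tight.
So cheddar = 1.659 servings, whole-barley bread = 1.301 servings.
Total cost: 0.66·1.659 + 0.52·1.301 = 1.7715.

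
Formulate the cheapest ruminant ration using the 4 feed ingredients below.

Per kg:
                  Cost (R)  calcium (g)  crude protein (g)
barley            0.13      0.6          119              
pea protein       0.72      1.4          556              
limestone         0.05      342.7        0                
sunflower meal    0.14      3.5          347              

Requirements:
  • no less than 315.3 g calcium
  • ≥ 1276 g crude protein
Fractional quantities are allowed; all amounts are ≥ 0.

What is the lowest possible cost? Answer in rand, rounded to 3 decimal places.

R0.559

Let x1 = kg of barley, x2 = kg of pea protein, x3 = kg of limestone, x4 = kg of sunflower meal.
Minimize 0.13x1 + 0.72x2 + 0.05x3 + 0.14x4 s.t.:
  0.6x1 + 1.4x2 + 342.7x3 + 3.5x4 ≥ 315.3   (calcium)
  119x1 + 556x2 + 347x4 ≥ 1276   (crude protein)
  x1, x2, x3, x4 ≥ 0.
The minimum-cost mix takes nothing from barley, pea protein — only limestone, sunflower meal. There the calcium and crude protein constraints are tight.
So limestone = 0.8825 kg, sunflower meal = 3.677 kg.
Total cost: 0.05·0.8825 + 0.14·3.677 = 0.55891.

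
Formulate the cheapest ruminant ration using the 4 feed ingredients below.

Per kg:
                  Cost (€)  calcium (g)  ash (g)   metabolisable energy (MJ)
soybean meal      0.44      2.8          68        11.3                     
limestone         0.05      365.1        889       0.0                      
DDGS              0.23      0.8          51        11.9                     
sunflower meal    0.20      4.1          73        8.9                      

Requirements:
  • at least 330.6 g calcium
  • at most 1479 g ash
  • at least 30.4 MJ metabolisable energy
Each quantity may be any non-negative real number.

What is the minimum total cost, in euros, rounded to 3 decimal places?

Treat it as an LP. Let x1 = kg of soybean meal, x2 = kg of limestone, x3 = kg of DDGS, x4 = kg of sunflower meal.
Minimize 0.44x1 + 0.05x2 + 0.23x3 + 0.2x4 s.t.:
  2.8x1 + 365.1x2 + 0.8x3 + 4.1x4 ≥ 330.6   (calcium)
  68x1 + 889x2 + 51x3 + 73x4 ≤ 1479   (ash)
  11.3x1 + 11.9x3 + 8.9x4 ≥ 30.4   (metabolisable energy)
  x1, x2, x3, x4 ≥ 0.
The cheapest feasible vertex uses only limestone, DDGS; soybean meal, sunflower meal are not used. Binding constraints: calcium and metabolisable energy.
Solving gives x2 = 0.8999, x3 = 2.555.
Cost = 0.05·0.8999 + 0.23·2.555 = 0.63265.

€0.633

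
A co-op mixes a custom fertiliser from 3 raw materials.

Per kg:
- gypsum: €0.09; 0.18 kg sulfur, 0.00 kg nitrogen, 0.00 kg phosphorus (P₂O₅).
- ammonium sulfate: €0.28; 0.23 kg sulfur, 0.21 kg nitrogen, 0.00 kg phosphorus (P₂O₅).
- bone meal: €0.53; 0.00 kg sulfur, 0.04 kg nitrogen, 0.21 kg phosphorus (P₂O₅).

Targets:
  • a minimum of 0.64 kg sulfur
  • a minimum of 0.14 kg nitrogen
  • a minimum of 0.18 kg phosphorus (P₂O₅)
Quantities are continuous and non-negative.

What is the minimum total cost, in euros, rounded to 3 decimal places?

Set it up as a linear program. Let x1 = kg of gypsum, x2 = kg of ammonium sulfate, x3 = kg of bone meal.
Minimise 0.09x1 + 0.28x2 + 0.53x3 s.t.:
  0.18x1 + 0.23x2 ≥ 0.64   (sulfur)
  0.21x2 + 0.04x3 ≥ 0.14   (nitrogen)
  0.21x3 ≥ 0.18   (phosphorus (P₂O₅))
  x1, x2, x3 ≥ 0.
The optimal mix uses every input. The sulfur, nitrogen, phosphorus (P₂O₅) requirements are met with equality.
So gypsum = 2.912 kg, ammonium sulfate = 0.5034 kg, bone meal = 0.8571 kg.
Total cost: 0.09·2.912 + 0.28·0.5034 + 0.53·0.8571 = 0.85730.

€0.857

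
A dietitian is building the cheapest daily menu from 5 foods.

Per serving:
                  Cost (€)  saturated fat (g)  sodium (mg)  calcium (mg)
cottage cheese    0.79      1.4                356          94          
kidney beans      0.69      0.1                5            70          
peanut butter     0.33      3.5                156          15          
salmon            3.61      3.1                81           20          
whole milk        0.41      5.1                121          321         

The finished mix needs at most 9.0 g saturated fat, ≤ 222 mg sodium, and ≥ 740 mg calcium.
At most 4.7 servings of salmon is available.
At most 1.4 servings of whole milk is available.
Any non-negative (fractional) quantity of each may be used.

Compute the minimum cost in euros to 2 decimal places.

This is a linear program. Let x1 = servings of cottage cheese, x2 = servings of kidney beans, x3 = servings of peanut butter, x4 = servings of salmon, x5 = servings of whole milk.
min 0.79x1 + 0.69x2 + 0.33x3 + 3.61x4 + 0.41x5 with:
  1.4x1 + 0.1x2 + 3.5x3 + 3.1x4 + 5.1x5 ≤ 9   (saturated fat)
  356x1 + 5x2 + 156x3 + 81x4 + 121x5 ≤ 222   (sodium)
  94x1 + 70x2 + 15x3 + 20x4 + 321x5 ≥ 740   (calcium)
  x4 ≤ 4.7
  x5 ≤ 1.4
  x1, x2, x3, x4, x5 ≥ 0.
At the optimum only cottage cheese, kidney beans, whole milk are positive (peanut butter, salmon = 0). Binding constraints: sodium, calcium, the whole milk cap.
Optimal quantities: cottage cheese = 0.09117 servings, kidney beans = 4.029 servings, whole milk = 1.4 servings.
Objective = 0.79·0.09117 + 0.69·4.029 + 0.41·1.4 = 3.4260.

€3.43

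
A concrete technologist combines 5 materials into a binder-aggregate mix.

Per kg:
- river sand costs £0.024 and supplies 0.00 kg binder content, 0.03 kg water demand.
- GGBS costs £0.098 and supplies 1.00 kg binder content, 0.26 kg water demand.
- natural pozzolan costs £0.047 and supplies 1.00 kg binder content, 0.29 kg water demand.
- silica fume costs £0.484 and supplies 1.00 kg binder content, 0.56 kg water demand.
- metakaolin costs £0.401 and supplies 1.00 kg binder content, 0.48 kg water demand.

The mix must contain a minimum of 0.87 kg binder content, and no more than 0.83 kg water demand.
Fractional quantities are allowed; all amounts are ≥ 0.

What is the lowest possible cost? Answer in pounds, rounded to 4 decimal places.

This is a linear program. Let x1 = kg of river sand, x2 = kg of GGBS, x3 = kg of natural pozzolan, x4 = kg of silica fume, x5 = kg of metakaolin.
Minimize 0.024x1 + 0.098x2 + 0.047x3 + 0.484x4 + 0.401x5 with:
  1x2 + 1x3 + 1x4 + 1x5 ≥ 0.87   (binder content)
  0.03x1 + 0.26x2 + 0.29x3 + 0.56x4 + 0.48x5 ≤ 0.83   (water demand)
  x1, x2, x3, x4, x5 ≥ 0.
The optimal basis is {natural pozzolan}; river sand, GGBS, silica fume, metakaolin drop out. Binding constraint: binder content.
So natural pozzolan = 0.87 kg.
Hence cost = 0.047·0.87 = £0.040890.

£0.0409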